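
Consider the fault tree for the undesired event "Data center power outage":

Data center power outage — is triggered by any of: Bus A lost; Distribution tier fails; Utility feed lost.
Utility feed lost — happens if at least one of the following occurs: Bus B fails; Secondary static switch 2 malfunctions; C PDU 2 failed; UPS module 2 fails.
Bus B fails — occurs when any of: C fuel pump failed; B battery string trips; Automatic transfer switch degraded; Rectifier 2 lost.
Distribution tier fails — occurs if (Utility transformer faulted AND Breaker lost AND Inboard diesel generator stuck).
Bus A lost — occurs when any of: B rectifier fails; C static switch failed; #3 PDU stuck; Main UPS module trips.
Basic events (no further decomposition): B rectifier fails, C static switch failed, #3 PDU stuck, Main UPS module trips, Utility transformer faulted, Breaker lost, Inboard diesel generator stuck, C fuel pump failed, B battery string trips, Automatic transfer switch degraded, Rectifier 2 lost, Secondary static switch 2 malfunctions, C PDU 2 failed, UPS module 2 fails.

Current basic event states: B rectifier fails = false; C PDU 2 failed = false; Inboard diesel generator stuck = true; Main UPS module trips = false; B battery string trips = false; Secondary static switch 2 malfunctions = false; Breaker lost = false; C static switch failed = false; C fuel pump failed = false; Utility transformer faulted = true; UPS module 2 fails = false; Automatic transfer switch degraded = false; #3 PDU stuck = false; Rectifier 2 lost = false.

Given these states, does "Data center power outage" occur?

Bus A lost [OR]: B rectifier fails=not, C static switch failed=not, #3 PDU stuck=not, Main UPS module trips=not → no input occurs → does not occur.
Distribution tier fails [AND]: Utility transformer faulted=occurs, Breaker lost=not, Inboard diesel generator stuck=occurs → not all inputs occur → does not occur.
Bus B fails [OR]: C fuel pump failed=not, B battery string trips=not, Automatic transfer switch degraded=not, Rectifier 2 lost=not → no input occurs → does not occur.
Utility feed lost [OR]: Bus B fails=not, Secondary static switch 2 malfunctions=not, C PDU 2 failed=not, UPS module 2 fails=not → no input occurs → does not occur.
Data center power outage [OR]: Bus A lost=not, Distribution tier fails=not, Utility feed lost=not → no input occurs → does not occur.

No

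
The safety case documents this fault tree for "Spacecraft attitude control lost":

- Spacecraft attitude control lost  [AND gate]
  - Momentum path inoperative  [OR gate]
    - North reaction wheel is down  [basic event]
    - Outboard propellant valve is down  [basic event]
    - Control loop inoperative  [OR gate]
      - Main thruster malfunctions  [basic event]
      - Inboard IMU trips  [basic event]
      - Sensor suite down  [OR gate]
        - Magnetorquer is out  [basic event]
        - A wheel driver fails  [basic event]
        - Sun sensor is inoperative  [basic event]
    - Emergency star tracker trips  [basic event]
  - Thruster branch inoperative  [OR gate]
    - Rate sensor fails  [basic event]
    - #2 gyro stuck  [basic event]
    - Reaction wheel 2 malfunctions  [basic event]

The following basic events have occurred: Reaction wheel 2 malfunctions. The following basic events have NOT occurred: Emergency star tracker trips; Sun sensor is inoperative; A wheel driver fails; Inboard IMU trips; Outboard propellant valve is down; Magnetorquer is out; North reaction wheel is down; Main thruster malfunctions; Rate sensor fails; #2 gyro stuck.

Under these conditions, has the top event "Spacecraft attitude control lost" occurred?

Sensor suite down [OR]: Magnetorquer is out=not, A wheel driver fails=not, Sun sensor is inoperative=not → no input occurs → does not occur.
Control loop inoperative [OR]: Main thruster malfunctions=not, Inboard IMU trips=not, Sensor suite down=not → no input occurs → does not occur.
Momentum path inoperative [OR]: North reaction wheel is down=not, Outboard propellant valve is down=not, Control loop inoperative=not, Emergency star tracker trips=not → no input occurs → does not occur.
Thruster branch inoperative [OR]: Rate sensor fails=not, #2 gyro stuck=not, Reaction wheel 2 malfunctions=occurs → at least one input occurs → occurs.
Spacecraft attitude control lost [AND]: Momentum path inoperative=not, Thruster branch inoperative=occurs → not all inputs occur → does not occur.

No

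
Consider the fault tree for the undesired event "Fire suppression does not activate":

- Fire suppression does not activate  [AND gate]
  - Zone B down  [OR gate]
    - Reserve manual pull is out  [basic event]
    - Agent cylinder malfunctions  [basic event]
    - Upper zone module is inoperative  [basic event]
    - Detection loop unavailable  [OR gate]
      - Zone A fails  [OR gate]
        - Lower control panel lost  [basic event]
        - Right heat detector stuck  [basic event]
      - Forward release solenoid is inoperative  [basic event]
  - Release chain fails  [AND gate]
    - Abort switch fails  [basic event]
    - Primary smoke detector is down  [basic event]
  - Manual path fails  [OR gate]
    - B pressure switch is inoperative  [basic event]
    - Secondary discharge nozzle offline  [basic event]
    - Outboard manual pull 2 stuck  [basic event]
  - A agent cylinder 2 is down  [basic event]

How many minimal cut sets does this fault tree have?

18

Zone A fails [OR]: union of children's cut sets → 2 cut set(s).
Detection loop unavailable [OR]: union of children's cut sets → 3 cut set(s).
Zone B down [OR]: union of children's cut sets → 6 cut set(s).
Release chain fails [AND]: one cut set from each child combined → 1 × 1 = 1 cut set(s).
Manual path fails [OR]: union of children's cut sets → 3 cut set(s).
Fire suppression does not activate [AND]: one cut set from each child combined → 6 × 1 × 3 × 1 = 18 cut set(s).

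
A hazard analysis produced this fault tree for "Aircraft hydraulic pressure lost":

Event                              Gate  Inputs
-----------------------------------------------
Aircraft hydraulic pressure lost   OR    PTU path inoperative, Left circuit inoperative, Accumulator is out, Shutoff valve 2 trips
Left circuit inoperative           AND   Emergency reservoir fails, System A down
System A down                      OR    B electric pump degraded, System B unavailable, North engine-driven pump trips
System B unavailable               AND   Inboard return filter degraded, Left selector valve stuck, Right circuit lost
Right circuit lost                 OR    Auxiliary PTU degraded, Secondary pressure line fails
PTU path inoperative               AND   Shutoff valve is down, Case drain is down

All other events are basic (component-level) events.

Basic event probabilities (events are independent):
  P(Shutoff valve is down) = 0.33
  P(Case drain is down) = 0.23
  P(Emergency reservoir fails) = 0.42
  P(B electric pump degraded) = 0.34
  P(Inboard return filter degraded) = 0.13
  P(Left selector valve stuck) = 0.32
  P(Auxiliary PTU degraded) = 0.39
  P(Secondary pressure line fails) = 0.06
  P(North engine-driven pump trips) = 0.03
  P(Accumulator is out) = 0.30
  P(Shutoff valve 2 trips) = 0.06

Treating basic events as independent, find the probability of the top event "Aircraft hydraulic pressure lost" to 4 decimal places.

0.4867

P(PTU path inoperative) [AND] = 0.33 × 0.23 = 0.075900
P(Right circuit lost) [OR] = 1 − (1−0.39) × (1−0.06) = 0.426600
P(System B unavailable) [AND] = 0.13 × 0.32 × 0.426600 = 0.017747
P(System A down) [OR] = 1 − (1−0.34) × (1−0.017747) × (1−0.03) = 0.371162
P(Left circuit inoperative) [AND] = 0.42 × 0.371162 = 0.155888
P(Aircraft hydraulic pressure lost) [OR] = 1 − (1−0.075900) × (1−0.155888) × (1−0.30) × (1−0.06) = 0.486731
Rounded to 4 decimal places: P(Aircraft hydraulic pressure lost) ≈ 0.4867.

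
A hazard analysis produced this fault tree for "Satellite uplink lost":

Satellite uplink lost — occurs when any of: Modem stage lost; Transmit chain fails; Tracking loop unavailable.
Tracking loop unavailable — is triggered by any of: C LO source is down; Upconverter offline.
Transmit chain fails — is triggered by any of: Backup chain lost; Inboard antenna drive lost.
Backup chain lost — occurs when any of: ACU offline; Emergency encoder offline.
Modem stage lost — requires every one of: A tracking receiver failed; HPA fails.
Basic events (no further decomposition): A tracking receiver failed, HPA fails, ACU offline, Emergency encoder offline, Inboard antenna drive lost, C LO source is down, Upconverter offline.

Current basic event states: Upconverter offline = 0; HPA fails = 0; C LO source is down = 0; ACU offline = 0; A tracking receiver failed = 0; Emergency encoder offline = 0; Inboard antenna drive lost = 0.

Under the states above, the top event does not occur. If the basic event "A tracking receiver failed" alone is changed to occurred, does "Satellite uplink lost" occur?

No

Counterfactual: set "A tracking receiver failed" to occurred.
Modem stage lost [AND]: A tracking receiver failed=occurs, HPA fails=not → not all inputs occur → does not occur.
Backup chain lost [OR]: ACU offline=not, Emergency encoder offline=not → no input occurs → does not occur.
Transmit chain fails [OR]: Backup chain lost=not, Inboard antenna drive lost=not → no input occurs → does not occur.
Tracking loop unavailable [OR]: C LO source is down=not, Upconverter offline=not → no input occurs → does not occur.
Satellite uplink lost [OR]: Modem stage lost=not, Transmit chain fails=not, Tracking loop unavailable=not → no input occurs → does not occur.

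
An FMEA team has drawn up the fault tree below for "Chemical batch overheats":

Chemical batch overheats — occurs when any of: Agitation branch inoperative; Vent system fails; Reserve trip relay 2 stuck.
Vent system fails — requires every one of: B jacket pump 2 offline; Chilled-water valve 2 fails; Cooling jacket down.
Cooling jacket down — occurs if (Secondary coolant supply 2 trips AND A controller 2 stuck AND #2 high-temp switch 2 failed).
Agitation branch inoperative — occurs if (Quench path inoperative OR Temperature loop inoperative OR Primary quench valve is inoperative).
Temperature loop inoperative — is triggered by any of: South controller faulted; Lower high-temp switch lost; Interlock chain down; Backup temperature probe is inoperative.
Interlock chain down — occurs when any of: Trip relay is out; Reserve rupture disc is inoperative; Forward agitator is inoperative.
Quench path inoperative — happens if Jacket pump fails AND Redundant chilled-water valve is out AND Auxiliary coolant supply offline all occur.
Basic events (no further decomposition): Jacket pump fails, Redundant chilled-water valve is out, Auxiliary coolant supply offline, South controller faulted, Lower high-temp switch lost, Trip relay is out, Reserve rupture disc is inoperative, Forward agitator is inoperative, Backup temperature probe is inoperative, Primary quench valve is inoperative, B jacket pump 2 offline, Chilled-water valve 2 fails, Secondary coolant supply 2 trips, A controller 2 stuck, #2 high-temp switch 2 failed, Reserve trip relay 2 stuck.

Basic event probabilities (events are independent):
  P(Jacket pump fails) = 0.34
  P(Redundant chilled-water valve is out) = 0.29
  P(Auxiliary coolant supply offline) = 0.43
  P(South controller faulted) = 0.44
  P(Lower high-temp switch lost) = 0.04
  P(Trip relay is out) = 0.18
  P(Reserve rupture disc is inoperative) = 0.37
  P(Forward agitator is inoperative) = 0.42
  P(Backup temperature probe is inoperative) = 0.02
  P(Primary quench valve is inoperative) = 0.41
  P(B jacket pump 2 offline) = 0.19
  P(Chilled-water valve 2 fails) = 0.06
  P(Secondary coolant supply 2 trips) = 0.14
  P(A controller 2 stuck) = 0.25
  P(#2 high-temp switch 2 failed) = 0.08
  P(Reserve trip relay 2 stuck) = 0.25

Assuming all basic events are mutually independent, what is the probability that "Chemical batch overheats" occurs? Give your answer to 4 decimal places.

0.9331

P(Quench path inoperative) [AND] = 0.34 × 0.29 × 0.43 = 0.042398
P(Interlock chain down) [OR] = 1 − (1−0.18) × (1−0.37) × (1−0.42) = 0.700372
P(Temperature loop inoperative) [OR] = 1 − (1−0.44) × (1−0.04) × (1−0.700372) × (1−0.02) = 0.842142
P(Agitation branch inoperative) [OR] = 1 − (1−0.042398) × (1−0.842142) × (1−0.41) = 0.910813
P(Cooling jacket down) [AND] = 0.14 × 0.25 × 0.08 = 0.002800
P(Vent system fails) [AND] = 0.19 × 0.06 × 0.002800 = 0.000032
P(Chemical batch overheats) [OR] = 1 − (1−0.910813) × (1−0.000032) × (1−0.25) = 0.933112
Rounded to 4 decimal places: P(Chemical batch overheats) ≈ 0.9331.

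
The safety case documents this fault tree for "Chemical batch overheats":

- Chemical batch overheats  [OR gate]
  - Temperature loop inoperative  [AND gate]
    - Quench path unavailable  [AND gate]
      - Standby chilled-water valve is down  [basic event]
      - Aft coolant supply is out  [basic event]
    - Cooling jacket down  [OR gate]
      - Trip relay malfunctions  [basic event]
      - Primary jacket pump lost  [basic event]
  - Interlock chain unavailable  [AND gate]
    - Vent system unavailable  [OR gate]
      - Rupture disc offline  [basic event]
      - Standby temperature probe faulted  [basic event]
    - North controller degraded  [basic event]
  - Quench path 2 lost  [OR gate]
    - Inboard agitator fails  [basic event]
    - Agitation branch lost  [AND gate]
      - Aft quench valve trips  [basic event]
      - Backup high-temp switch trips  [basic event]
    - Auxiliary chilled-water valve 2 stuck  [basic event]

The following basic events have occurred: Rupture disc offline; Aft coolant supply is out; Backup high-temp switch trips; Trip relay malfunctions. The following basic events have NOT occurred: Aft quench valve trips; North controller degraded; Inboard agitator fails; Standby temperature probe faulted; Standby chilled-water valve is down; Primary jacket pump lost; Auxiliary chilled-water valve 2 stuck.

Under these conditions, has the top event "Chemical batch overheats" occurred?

No

Quench path unavailable [AND]: Standby chilled-water valve is down=not, Aft coolant supply is out=occurs → not all inputs occur → does not occur.
Cooling jacket down [OR]: Trip relay malfunctions=occurs, Primary jacket pump lost=not → at least one input occurs → occurs.
Temperature loop inoperative [AND]: Quench path unavailable=not, Cooling jacket down=occurs → not all inputs occur → does not occur.
Vent system unavailable [OR]: Rupture disc offline=occurs, Standby temperature probe faulted=not → at least one input occurs → occurs.
Interlock chain unavailable [AND]: Vent system unavailable=occurs, North controller degraded=not → not all inputs occur → does not occur.
Agitation branch lost [AND]: Aft quench valve trips=not, Backup high-temp switch trips=occurs → not all inputs occur → does not occur.
Quench path 2 lost [OR]: Inboard agitator fails=not, Agitation branch lost=not, Auxiliary chilled-water valve 2 stuck=not → no input occurs → does not occur.
Chemical batch overheats [OR]: Temperature loop inoperative=not, Interlock chain unavailable=not, Quench path 2 lost=not → no input occurs → does not occur.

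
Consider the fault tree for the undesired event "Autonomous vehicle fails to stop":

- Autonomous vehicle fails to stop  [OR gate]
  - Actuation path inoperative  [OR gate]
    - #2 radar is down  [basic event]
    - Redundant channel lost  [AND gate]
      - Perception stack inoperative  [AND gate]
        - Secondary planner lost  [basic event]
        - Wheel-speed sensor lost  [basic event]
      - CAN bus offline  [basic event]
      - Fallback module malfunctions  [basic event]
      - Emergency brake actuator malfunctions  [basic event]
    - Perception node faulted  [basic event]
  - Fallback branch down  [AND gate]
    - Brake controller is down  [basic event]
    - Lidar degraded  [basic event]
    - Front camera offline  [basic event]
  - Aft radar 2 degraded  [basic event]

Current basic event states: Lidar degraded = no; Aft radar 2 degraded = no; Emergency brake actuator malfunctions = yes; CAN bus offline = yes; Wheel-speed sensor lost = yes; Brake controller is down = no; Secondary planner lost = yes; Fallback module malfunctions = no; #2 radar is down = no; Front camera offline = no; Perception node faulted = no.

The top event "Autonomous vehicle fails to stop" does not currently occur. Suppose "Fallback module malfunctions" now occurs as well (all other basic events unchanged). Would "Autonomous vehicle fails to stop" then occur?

Counterfactual: set "Fallback module malfunctions" to occurred.
Perception stack inoperative [AND]: Secondary planner lost=occurs, Wheel-speed sensor lost=occurs → all inputs occur → occurs.
Redundant channel lost [AND]: Perception stack inoperative=occurs, CAN bus offline=occurs, Fallback module malfunctions=occurs, Emergency brake actuator malfunctions=occurs → all inputs occur → occurs.
Actuation path inoperative [OR]: #2 radar is down=not, Redundant channel lost=occurs, Perception node faulted=not → at least one input occurs → occurs.
Fallback branch down [AND]: Brake controller is down=not, Lidar degraded=not, Front camera offline=not → not all inputs occur → does not occur.
Autonomous vehicle fails to stop [OR]: Actuation path inoperative=occurs, Fallback branch down=not, Aft radar 2 degraded=not → at least one input occurs → occurs.

Yes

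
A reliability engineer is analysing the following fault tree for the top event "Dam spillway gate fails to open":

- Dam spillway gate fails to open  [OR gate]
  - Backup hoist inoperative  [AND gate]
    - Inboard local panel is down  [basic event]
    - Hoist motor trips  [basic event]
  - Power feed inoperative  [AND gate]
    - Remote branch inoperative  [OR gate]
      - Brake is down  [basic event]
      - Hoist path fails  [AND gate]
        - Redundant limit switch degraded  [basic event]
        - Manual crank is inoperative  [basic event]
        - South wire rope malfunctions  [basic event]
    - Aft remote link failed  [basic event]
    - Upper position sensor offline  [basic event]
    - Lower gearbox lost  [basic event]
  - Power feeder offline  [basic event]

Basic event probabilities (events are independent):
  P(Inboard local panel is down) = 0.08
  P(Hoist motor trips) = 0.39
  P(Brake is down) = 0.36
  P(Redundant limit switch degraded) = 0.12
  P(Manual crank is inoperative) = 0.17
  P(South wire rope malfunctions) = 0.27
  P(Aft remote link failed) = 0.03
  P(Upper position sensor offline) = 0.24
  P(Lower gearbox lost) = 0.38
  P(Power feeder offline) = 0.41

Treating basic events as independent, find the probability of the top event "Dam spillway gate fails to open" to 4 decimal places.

P(Backup hoist inoperative) [AND] = 0.08 × 0.39 = 0.031200
P(Hoist path fails) [AND] = 0.12 × 0.17 × 0.27 = 0.005508
P(Remote branch inoperative) [OR] = 1 − (1−0.36) × (1−0.005508) = 0.363525
P(Power feed inoperative) [AND] = 0.363525 × 0.03 × 0.24 × 0.38 = 0.000995
P(Dam spillway gate fails to open) [OR] = 1 − (1−0.031200) × (1−0.000995) × (1−0.41) = 0.428977
Rounded to 4 decimal places: P(Dam spillway gate fails to open) ≈ 0.4290.

0.4290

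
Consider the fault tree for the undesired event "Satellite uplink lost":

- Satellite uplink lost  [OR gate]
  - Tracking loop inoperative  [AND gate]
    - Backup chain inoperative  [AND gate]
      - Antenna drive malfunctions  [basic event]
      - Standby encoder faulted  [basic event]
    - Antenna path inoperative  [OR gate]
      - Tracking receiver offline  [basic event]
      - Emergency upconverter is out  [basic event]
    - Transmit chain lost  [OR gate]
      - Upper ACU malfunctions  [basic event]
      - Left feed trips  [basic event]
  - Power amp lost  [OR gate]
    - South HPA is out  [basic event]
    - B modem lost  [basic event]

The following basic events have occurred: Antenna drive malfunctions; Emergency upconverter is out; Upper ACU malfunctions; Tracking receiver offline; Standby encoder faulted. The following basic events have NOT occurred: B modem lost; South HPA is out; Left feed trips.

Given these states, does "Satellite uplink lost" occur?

Backup chain inoperative [AND]: Antenna drive malfunctions=occurs, Standby encoder faulted=occurs → all inputs occur → occurs.
Antenna path inoperative [OR]: Tracking receiver offline=occurs, Emergency upconverter is out=occurs → at least one input occurs → occurs.
Transmit chain lost [OR]: Upper ACU malfunctions=occurs, Left feed trips=not → at least one input occurs → occurs.
Tracking loop inoperative [AND]: Backup chain inoperative=occurs, Antenna path inoperative=occurs, Transmit chain lost=occurs → all inputs occur → occurs.
Power amp lost [OR]: South HPA is out=not, B modem lost=not → no input occurs → does not occur.
Satellite uplink lost [OR]: Tracking loop inoperative=occurs, Power amp lost=not → at least one input occurs → occurs.

Yes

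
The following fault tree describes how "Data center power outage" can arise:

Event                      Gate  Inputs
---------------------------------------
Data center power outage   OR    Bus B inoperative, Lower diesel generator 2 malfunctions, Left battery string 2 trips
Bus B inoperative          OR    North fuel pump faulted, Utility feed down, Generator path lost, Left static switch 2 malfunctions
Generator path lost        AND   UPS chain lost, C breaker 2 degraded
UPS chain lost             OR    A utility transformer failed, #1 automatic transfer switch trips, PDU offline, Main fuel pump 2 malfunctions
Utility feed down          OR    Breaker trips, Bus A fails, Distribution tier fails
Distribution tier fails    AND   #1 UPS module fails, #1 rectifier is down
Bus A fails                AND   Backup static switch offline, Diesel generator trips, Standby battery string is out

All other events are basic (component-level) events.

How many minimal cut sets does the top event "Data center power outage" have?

11

Bus A fails [AND]: one cut set from each child combined → 1 × 1 × 1 = 1 cut set(s).
Distribution tier fails [AND]: one cut set from each child combined → 1 × 1 = 1 cut set(s).
Utility feed down [OR]: union of children's cut sets → 3 cut set(s).
UPS chain lost [OR]: union of children's cut sets → 4 cut set(s).
Generator path lost [AND]: one cut set from each child combined → 4 × 1 = 4 cut set(s).
Bus B inoperative [OR]: union of children's cut sets → 9 cut set(s).
Data center power outage [OR]: union of children's cut sets → 11 cut set(s).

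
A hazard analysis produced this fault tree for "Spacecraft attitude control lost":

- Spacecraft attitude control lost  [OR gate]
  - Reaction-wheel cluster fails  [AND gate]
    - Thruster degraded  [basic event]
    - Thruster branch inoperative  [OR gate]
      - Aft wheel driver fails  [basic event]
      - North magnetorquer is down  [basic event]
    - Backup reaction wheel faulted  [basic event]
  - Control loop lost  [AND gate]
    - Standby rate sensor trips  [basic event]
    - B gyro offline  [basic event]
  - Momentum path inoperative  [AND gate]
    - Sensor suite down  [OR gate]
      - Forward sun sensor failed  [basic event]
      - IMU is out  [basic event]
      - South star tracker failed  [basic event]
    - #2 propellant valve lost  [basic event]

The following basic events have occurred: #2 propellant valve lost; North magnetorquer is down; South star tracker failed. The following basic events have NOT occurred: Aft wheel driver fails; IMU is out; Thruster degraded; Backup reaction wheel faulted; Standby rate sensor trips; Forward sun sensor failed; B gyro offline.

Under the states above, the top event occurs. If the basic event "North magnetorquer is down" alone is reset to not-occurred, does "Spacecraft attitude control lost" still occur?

Counterfactual: set "North magnetorquer is down" to not occurred.
Thruster branch inoperative [OR]: Aft wheel driver fails=not, North magnetorquer is down=not → no input occurs → does not occur.
Reaction-wheel cluster fails [AND]: Thruster degraded=not, Thruster branch inoperative=not, Backup reaction wheel faulted=not → not all inputs occur → does not occur.
Control loop lost [AND]: Standby rate sensor trips=not, B gyro offline=not → not all inputs occur → does not occur.
Sensor suite down [OR]: Forward sun sensor failed=not, IMU is out=not, South star tracker failed=occurs → at least one input occurs → occurs.
Momentum path inoperative [AND]: Sensor suite down=occurs, #2 propellant valve lost=occurs → all inputs occur → occurs.
Spacecraft attitude control lost [OR]: Reaction-wheel cluster fails=not, Control loop lost=not, Momentum path inoperative=occurs → at least one input occurs → occurs.

Yes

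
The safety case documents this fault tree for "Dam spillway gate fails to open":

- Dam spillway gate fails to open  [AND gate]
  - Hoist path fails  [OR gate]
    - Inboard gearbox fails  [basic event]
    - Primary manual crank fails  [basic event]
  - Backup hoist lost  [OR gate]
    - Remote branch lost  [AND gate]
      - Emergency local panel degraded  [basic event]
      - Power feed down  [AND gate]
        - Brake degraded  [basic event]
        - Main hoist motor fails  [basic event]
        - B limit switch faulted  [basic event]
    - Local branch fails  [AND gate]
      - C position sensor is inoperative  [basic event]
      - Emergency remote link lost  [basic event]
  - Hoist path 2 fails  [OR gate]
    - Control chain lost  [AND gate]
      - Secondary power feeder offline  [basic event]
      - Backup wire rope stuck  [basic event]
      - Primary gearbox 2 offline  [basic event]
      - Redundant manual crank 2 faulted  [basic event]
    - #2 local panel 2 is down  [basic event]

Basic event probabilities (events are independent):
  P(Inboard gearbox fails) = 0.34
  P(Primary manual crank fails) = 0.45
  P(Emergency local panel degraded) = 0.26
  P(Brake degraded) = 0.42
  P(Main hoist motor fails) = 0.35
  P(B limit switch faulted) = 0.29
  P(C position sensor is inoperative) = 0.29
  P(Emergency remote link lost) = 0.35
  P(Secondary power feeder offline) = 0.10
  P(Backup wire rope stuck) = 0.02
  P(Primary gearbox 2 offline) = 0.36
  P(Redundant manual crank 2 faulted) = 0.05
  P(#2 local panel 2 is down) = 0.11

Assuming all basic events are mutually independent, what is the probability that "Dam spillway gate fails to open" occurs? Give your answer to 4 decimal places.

P(Hoist path fails) [OR] = 1 − (1−0.34) × (1−0.45) = 0.637000
P(Power feed down) [AND] = 0.42 × 0.35 × 0.29 = 0.042630
P(Remote branch lost) [AND] = 0.26 × 0.042630 = 0.011084
P(Local branch fails) [AND] = 0.29 × 0.35 = 0.101500
P(Backup hoist lost) [OR] = 1 − (1−0.011084) × (1−0.101500) = 0.111459
P(Control chain lost) [AND] = 0.10 × 0.02 × 0.36 × 0.05 = 0.000036
P(Hoist path 2 fails) [OR] = 1 − (1−0.000036) × (1−0.11) = 0.110032
P(Dam spillway gate fails to open) [AND] = 0.637000 × 0.111459 × 0.110032 = 0.007812
Rounded to 4 decimal places: P(Dam spillway gate fails to open) ≈ 0.0078.

0.0078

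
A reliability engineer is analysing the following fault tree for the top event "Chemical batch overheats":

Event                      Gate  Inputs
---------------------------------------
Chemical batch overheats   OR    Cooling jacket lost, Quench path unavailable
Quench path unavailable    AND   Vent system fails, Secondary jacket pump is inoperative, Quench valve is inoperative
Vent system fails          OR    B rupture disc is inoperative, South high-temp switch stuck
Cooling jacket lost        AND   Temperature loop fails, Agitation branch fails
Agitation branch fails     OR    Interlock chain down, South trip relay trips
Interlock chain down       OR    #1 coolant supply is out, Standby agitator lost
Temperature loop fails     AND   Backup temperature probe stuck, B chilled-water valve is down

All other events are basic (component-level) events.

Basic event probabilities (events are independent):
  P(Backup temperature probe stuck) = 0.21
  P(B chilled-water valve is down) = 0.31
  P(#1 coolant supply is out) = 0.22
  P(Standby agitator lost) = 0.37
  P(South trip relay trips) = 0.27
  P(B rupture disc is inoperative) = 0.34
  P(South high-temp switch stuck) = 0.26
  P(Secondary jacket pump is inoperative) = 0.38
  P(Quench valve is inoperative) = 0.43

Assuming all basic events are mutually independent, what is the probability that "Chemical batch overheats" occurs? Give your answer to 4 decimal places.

0.1219

P(Temperature loop fails) [AND] = 0.21 × 0.31 = 0.065100
P(Interlock chain down) [OR] = 1 − (1−0.22) × (1−0.37) = 0.508600
P(Agitation branch fails) [OR] = 1 − (1−0.508600) × (1−0.27) = 0.641278
P(Cooling jacket lost) [AND] = 0.065100 × 0.641278 = 0.041747
P(Vent system fails) [OR] = 1 − (1−0.34) × (1−0.26) = 0.511600
P(Quench path unavailable) [AND] = 0.511600 × 0.38 × 0.43 = 0.083595
P(Chemical batch overheats) [OR] = 1 − (1−0.041747) × (1−0.083595) = 0.121852
Rounded to 4 decimal places: P(Chemical batch overheats) ≈ 0.1219.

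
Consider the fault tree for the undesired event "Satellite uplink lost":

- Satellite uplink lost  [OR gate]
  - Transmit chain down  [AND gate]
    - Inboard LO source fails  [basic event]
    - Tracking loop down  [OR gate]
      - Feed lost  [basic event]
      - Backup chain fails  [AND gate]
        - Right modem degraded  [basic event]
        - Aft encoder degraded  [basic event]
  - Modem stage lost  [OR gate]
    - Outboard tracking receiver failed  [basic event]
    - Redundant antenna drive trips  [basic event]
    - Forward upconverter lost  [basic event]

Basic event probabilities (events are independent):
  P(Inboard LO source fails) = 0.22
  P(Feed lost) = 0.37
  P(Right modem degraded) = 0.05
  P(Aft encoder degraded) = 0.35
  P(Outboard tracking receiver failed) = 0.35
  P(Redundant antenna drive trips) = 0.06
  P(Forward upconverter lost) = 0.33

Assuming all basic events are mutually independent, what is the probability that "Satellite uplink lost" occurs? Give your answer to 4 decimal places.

0.6249

P(Backup chain fails) [AND] = 0.05 × 0.35 = 0.017500
P(Tracking loop down) [OR] = 1 − (1−0.37) × (1−0.017500) = 0.381025
P(Transmit chain down) [AND] = 0.22 × 0.381025 = 0.083826
P(Modem stage lost) [OR] = 1 − (1−0.35) × (1−0.06) × (1−0.33) = 0.590630
P(Satellite uplink lost) [OR] = 1 − (1−0.083826) × (1−0.590630) = 0.624946
Rounded to 4 decimal places: P(Satellite uplink lost) ≈ 0.6249.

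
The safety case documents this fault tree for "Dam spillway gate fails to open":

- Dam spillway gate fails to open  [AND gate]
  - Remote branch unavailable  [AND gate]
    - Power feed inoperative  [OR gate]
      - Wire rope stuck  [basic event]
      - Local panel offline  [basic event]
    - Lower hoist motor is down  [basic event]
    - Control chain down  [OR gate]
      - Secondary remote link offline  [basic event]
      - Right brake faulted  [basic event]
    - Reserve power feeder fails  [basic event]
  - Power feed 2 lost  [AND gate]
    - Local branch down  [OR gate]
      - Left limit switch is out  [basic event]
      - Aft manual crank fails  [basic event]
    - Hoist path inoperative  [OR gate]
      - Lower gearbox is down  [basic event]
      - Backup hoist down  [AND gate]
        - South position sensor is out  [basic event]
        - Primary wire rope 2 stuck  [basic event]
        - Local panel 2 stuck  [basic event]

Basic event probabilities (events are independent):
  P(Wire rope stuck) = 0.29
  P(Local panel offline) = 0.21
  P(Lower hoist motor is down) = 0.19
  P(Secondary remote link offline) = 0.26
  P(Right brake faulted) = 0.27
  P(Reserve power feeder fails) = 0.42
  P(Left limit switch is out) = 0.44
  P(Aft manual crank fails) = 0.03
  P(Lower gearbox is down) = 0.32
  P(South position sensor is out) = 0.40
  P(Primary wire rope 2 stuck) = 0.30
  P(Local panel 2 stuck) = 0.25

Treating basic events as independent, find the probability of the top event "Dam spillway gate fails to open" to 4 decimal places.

P(Power feed inoperative) [OR] = 1 − (1−0.29) × (1−0.21) = 0.439100
P(Control chain down) [OR] = 1 − (1−0.26) × (1−0.27) = 0.459800
P(Remote branch unavailable) [AND] = 0.439100 × 0.19 × 0.459800 × 0.42 = 0.016111
P(Local branch down) [OR] = 1 − (1−0.44) × (1−0.03) = 0.456800
P(Backup hoist down) [AND] = 0.40 × 0.30 × 0.25 = 0.030000
P(Hoist path inoperative) [OR] = 1 − (1−0.32) × (1−0.030000) = 0.340400
P(Power feed 2 lost) [AND] = 0.456800 × 0.340400 = 0.155495
P(Dam spillway gate fails to open) [AND] = 0.016111 × 0.155495 = 0.002505
Rounded to 4 decimal places: P(Dam spillway gate fails to open) ≈ 0.0025.

0.0025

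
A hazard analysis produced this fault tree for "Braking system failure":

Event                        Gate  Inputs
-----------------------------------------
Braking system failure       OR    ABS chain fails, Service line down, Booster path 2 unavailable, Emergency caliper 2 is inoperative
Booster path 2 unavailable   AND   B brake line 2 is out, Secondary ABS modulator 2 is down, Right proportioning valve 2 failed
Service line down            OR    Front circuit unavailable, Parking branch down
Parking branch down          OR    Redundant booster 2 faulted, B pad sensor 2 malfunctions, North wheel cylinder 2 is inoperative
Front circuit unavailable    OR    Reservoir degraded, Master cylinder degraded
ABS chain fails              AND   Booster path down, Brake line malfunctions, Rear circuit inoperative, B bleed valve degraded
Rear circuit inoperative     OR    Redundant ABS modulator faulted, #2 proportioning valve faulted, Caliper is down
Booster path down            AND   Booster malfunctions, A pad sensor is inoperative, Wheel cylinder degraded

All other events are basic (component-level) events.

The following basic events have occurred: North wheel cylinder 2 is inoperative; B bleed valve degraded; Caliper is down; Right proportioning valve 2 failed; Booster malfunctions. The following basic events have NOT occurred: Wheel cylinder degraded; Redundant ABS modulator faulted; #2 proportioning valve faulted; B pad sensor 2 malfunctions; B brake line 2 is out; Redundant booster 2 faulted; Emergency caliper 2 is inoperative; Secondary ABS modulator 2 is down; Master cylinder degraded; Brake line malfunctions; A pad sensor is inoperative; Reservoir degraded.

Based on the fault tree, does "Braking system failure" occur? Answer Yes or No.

Yes

Booster path down [AND]: Booster malfunctions=occurs, A pad sensor is inoperative=not, Wheel cylinder degraded=not → not all inputs occur → does not occur.
Rear circuit inoperative [OR]: Redundant ABS modulator faulted=not, #2 proportioning valve faulted=not, Caliper is down=occurs → at least one input occurs → occurs.
ABS chain fails [AND]: Booster path down=not, Brake line malfunctions=not, Rear circuit inoperative=occurs, B bleed valve degraded=occurs → not all inputs occur → does not occur.
Front circuit unavailable [OR]: Reservoir degraded=not, Master cylinder degraded=not → no input occurs → does not occur.
Parking branch down [OR]: Redundant booster 2 faulted=not, B pad sensor 2 malfunctions=not, North wheel cylinder 2 is inoperative=occurs → at least one input occurs → occurs.
Service line down [OR]: Front circuit unavailable=not, Parking branch down=occurs → at least one input occurs → occurs.
Booster path 2 unavailable [AND]: B brake line 2 is out=not, Secondary ABS modulator 2 is down=not, Right proportioning valve 2 failed=occurs → not all inputs occur → does not occur.
Braking system failure [OR]: ABS chain fails=not, Service line down=occurs, Booster path 2 unavailable=not, Emergency caliper 2 is inoperative=not → at least one input occurs → occurs.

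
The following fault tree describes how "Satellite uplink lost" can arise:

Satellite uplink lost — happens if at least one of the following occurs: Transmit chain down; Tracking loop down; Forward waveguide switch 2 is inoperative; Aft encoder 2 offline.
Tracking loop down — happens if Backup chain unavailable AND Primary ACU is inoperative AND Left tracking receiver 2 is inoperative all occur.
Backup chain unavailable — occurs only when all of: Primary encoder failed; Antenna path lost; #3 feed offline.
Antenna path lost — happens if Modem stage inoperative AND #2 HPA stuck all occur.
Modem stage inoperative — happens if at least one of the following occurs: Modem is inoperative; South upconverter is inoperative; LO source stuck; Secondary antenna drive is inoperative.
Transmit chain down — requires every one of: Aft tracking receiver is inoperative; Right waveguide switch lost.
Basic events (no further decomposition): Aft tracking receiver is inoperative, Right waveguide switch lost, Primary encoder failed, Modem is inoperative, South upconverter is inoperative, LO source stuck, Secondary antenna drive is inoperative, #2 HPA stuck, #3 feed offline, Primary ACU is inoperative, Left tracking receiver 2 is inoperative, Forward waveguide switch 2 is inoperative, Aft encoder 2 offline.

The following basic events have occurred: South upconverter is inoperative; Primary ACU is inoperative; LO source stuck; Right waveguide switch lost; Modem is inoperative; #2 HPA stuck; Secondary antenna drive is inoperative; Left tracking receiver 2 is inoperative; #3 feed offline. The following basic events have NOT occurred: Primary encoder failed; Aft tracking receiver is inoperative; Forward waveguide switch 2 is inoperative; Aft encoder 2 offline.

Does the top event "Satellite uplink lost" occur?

No

Transmit chain down [AND]: Aft tracking receiver is inoperative=not, Right waveguide switch lost=occurs → not all inputs occur → does not occur.
Modem stage inoperative [OR]: Modem is inoperative=occurs, South upconverter is inoperative=occurs, LO source stuck=occurs, Secondary antenna drive is inoperative=occurs → at least one input occurs → occurs.
Antenna path lost [AND]: Modem stage inoperative=occurs, #2 HPA stuck=occurs → all inputs occur → occurs.
Backup chain unavailable [AND]: Primary encoder failed=not, Antenna path lost=occurs, #3 feed offline=occurs → not all inputs occur → does not occur.
Tracking loop down [AND]: Backup chain unavailable=not, Primary ACU is inoperative=occurs, Left tracking receiver 2 is inoperative=occurs → not all inputs occur → does not occur.
Satellite uplink lost [OR]: Transmit chain down=not, Tracking loop down=not, Forward waveguide switch 2 is inoperative=not, Aft encoder 2 offline=not → no input occurs → does not occur.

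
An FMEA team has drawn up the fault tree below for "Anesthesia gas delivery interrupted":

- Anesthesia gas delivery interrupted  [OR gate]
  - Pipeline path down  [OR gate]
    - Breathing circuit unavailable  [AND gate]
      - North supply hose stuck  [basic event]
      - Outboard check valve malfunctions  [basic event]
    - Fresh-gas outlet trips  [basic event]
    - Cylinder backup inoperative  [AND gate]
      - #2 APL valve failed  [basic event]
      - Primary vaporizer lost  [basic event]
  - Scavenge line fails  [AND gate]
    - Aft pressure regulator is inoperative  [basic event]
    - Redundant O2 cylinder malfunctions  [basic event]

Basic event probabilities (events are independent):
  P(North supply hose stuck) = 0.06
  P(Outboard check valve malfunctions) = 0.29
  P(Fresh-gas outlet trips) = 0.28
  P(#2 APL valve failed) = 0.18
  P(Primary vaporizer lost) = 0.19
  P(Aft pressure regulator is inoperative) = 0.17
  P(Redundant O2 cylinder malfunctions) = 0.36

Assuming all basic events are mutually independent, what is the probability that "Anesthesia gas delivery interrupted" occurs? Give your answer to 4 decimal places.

P(Breathing circuit unavailable) [AND] = 0.06 × 0.29 = 0.017400
P(Cylinder backup inoperative) [AND] = 0.18 × 0.19 = 0.034200
P(Pipeline path down) [OR] = 1 − (1−0.017400) × (1−0.28) × (1−0.034200) = 0.316724
P(Scavenge line fails) [AND] = 0.17 × 0.36 = 0.061200
P(Anesthesia gas delivery interrupted) [OR] = 1 − (1−0.316724) × (1−0.061200) = 0.358540
Rounded to 4 decimal places: P(Anesthesia gas delivery interrupted) ≈ 0.3585.

0.3585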